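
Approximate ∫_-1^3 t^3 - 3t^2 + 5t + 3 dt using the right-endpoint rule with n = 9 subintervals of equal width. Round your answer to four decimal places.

29.3333

Δt = (3 − (-1))/9 = 4/9.
Right endpoints: -5/9, -1/9, 1/3, 7/9, 11/9, 5/3, 19/9, 23/9, 3.
f(-5/9) = -638/729, f(-1/9) = 1754/729, f(1/3) = 118/27, f(7/9) = 4042/729, f(11/9) = 4706/729, f(5/3) = 206/27, f(19/9) = 6994/729, f(23/9) = 9386/729, f(3) = 18.
Sum = Δt · [f(-5/9) + f(-1/9) + f(1/3) + ...].
Sum ≈ 29.3333.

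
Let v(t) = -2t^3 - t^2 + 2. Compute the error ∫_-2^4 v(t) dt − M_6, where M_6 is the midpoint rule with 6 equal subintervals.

Exact integral: ∫_-2^4 v(t) dt = -132.
M_6 = -128.5.
Error = -132 − (-128.5) = -3.5.

-3.5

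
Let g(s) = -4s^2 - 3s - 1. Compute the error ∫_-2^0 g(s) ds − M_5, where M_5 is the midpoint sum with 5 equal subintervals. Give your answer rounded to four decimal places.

-0.1067

Exact integral: ∫_-2^0 g(s) ds ≈ -6.666667.
M_5 = -6.56.
Error ≈ -6.666667 − (-6.56) ≈ -0.1067.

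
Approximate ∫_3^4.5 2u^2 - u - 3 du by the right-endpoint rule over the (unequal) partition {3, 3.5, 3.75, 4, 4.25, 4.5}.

Subinterval widths: 0.5, 0.25, 0.25, 0.25, 0.25.
Right endpoints: 3.5, 3.75, 4, 4.25, 4.5.
f(3.5) = 18, f(3.75) = 21.375, f(4) = 25, f(4.25) = 28.875, f(4.5) = 33.
Sum = Σ Δu_i · f(u_i).
Sum = 36.0625.

36.0625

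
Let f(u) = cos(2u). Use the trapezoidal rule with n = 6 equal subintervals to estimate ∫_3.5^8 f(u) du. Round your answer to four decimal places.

Δu = (8 − 3.5)/6 = 0.75.
f(3.5) ≈ 0.7539, f(4.25) ≈ -0.6020, f(5) ≈ -0.8391, f(5.75) ≈ 0.4833, f(6.5) ≈ 0.9074, f(7.25) ≈ -0.3549, f(8) ≈ -0.9577.
T_6 = (Δu/2)·[f(u_0) + 2f(u_1) + ... + 2f(u_{5}) + f(u_6)].
Sum ≈ -0.3804.

-0.3804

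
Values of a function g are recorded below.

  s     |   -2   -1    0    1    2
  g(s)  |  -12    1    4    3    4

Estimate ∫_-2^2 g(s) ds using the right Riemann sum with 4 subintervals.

Δs = 1.
Sum = 1·[1 + 4 + 3 + 4] = 12.

12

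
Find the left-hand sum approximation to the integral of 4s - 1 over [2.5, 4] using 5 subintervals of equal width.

Δs = (4 − 2.5)/5 = 0.3.
Left endpoints: 2.5, 2.8, 3.1, 3.4, 3.7.
f(2.5) = 9, f(2.8) = 10.2, f(3.1) = 11.4, f(3.4) = 12.6, f(3.7) = 13.8.
Sum = Δs · [f(2.5) + f(2.8) + f(3.1) + f(3.4) + f(3.7)].
Sum = 17.1.

17.1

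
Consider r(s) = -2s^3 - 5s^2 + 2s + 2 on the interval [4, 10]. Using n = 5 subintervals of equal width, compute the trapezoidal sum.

-6403.68

Δs = (10 − 4)/5 = 1.2.
r(4) = -198, r(5.2) = -404.016, r(6.4) = -714.288, r(7.6) = -1149.552, r(8.8) = -1730.544, r(10) = -2478.
T_5 = (Δs/2)·[r(s_0) + 2r(s_1) + ... + 2r(s_{4}) + r(s_5)].
Sum = -6403.68.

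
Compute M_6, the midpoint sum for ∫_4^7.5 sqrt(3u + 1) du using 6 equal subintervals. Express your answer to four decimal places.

Δu = (7.5 − 4)/6 = 7/12.
Midpoints: 103/24, 4.875, 131/24, 145/24, 6.625, 173/24.
f(103/24) ≈ 3.7249, f(4.875) ≈ 3.9528, f(131/24) ≈ 4.1683, f(145/24) ≈ 4.3732, f(6.625) ≈ 4.5689, f(173/24) ≈ 4.7566.
Sum = Δu · [f(103/24) + f(4.875) + f(131/24) + ...].
Sum ≈ 14.9011.

14.9011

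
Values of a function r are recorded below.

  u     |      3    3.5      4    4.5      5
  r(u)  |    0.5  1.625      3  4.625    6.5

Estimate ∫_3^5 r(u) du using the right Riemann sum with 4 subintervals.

7.875

Δu = 0.5.
Sum = 0.5·[1.625 + 3 + 4.625 + 6.5] = 7.875.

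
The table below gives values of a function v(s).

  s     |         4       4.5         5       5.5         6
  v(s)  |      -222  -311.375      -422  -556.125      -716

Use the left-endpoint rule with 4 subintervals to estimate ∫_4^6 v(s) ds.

-755.75

Δs = 0.5.
Sum = 0.5·[(-222) + (-311.375) + (-422) + (-556.125)] = -755.75.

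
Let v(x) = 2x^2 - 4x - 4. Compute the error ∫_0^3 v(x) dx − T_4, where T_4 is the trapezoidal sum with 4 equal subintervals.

Exact integral: ∫_0^3 v(x) dx = -12.
T_4 = -11.4375.
Error = -12 − (-11.4375) = -0.5625.

-0.5625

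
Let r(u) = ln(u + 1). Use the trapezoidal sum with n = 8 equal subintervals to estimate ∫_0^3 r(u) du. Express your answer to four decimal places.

2.5364

Δu = (3 − 0)/8 = 0.375.
r(0) ≈ 0.0000, r(0.375) ≈ 0.3185, r(0.75) ≈ 0.5596, r(1.125) ≈ 0.7538, r(1.5) ≈ 0.9163, r(1.875) ≈ 1.0561, r(2.25) ≈ 1.1787, r(2.625) ≈ 1.2879, r(3) ≈ 1.3863.
T_8 = (Δu/2)·[r(u_0) + 2r(u_1) + ... + 2r(u_{7}) + r(u_8)].
Sum ≈ 2.5364.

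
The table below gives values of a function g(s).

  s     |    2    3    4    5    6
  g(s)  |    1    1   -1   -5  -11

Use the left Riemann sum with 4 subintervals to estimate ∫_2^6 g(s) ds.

-4

Δs = 1.
Sum = 1·[1 + 1 + (-1) + (-5)] = -4.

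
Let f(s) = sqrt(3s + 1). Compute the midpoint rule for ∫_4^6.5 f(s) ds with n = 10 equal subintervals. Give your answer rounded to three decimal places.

Δs = (6.5 − 4)/10 = 0.25.
Midpoints: 4.125, 4.375, 4.625, 4.875, 5.125, 5.375, 5.625, 5.875, 6.125, 6.375.
f(4.125) ≈ 3.657, f(4.375) ≈ 3.758, f(4.625) ≈ 3.857, f(4.875) ≈ 3.953, f(5.125) ≈ 4.047, f(5.375) ≈ 4.138, f(5.625) ≈ 4.228, f(5.875) ≈ 4.316, f(6.125) ≈ 4.402, f(6.375) ≈ 4.486.
Sum = Δs · [f(4.125) + f(4.375) + f(4.625) + ...].
Sum ≈ 10.210.

10.210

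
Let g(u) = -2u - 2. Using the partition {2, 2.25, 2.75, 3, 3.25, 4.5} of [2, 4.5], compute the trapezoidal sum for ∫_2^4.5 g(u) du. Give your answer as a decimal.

Subinterval widths: 0.25, 0.5, 0.25, 0.25, 1.25.
g(2) = -6, g(2.25) = -6.5, g(2.75) = -7.5, g(3) = -8, g(3.25) = -8.5, g(4.5) = -11.
On each subinterval the trapezoid contributes (Δu_i/2)·[g(u_{i-1}) + g(u_i)].
Sum = -21.25.

-21.25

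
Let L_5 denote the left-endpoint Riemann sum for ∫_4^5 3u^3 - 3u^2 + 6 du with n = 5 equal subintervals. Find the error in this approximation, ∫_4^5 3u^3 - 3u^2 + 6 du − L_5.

Exact integral: ∫_4^5 f(u) du = 221.75.
L_5 = 206.4.
Error = 221.75 − 206.4 = 15.35.

15.35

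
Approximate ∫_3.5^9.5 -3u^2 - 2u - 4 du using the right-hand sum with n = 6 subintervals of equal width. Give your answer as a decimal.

-1042.5

Δu = (9.5 − 3.5)/6 = 1.
Right endpoints: 4.5, 5.5, 6.5, 7.5, 8.5, 9.5.
f(4.5) = -73.75, f(5.5) = -105.75, f(6.5) = -143.75, f(7.5) = -187.75, f(8.5) = -237.75, f(9.5) = -293.75.
Sum = Δu · [f(4.5) + f(5.5) + f(6.5) + ...].
Sum = -1042.5.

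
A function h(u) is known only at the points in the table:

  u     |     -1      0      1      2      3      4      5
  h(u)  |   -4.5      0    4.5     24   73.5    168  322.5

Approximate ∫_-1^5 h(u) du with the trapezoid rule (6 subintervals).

Δu = 1.
T_6 = (1/2)·[(-4.5) + 2·0 + 2·4.5 + 2·24 + 2·73.5 + 2·168 + 322.5] = 429.

429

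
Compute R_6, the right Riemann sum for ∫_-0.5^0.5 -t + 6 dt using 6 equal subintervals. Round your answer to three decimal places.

5.917

Δt = (0.5 − (-0.5))/6 = 1/6.
Right endpoints: -1/3, -1/6, 0, 1/6, 1/3, 0.5.
f(-1/3) = 19/3, f(-1/6) = 37/6, f(0) = 6, f(1/6) = 35/6, f(1/3) = 17/3, f(0.5) = 5.5.
Sum = Δt · [f(-1/3) + f(-1/6) + f(0) + ...].
Sum ≈ 5.917.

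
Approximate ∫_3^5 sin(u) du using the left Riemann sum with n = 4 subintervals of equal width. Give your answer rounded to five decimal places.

-0.97200

Δu = (5 − 3)/4 = 0.5.
Left endpoints: 3, 3.5, 4, 4.5.
f(3) ≈ 0.14112, f(3.5) ≈ -0.35078, f(4) ≈ -0.75680, f(4.5) ≈ -0.97753.
Sum = Δu · [f(3) + f(3.5) + f(4) + f(4.5)].
Sum ≈ -0.97200.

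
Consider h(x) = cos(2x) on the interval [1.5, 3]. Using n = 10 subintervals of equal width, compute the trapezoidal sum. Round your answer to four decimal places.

-0.2087

Δx = (3 − 1.5)/10 = 0.15.
h(1.5) ≈ -0.9900, h(1.65) ≈ -0.9875, h(1.8) ≈ -0.8968, h(1.95) ≈ -0.7259, h(2.1) ≈ -0.4903, h(2.25) ≈ -0.2108, h(2.4) ≈ 0.0875, h(2.55) ≈ 0.3780, h(2.7) ≈ 0.6347, h(2.85) ≈ 0.8347, h(3) ≈ 0.9602.
T_10 = (Δx/2)·[h(x_0) + 2h(x_1) + ... + 2h(x_{9}) + h(x_10)].
Sum ≈ -0.2087.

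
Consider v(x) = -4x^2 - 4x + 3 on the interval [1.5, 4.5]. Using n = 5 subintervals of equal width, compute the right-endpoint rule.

Δx = (4.5 − 1.5)/5 = 0.6.
Right endpoints: 2.1, 2.7, 3.3, 3.9, 4.5.
v(2.1) = -23.04, v(2.7) = -36.96, v(3.3) = -53.76, v(3.9) = -73.44, v(4.5) = -96.
Sum = Δx · [v(2.1) + v(2.7) + v(3.3) + v(3.9) + v(4.5)].
Sum = -169.92.

-169.92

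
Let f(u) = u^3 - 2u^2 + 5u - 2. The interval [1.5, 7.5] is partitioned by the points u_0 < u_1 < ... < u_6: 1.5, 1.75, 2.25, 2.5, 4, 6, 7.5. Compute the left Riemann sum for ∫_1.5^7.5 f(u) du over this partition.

Subinterval widths: 0.25, 0.5, 0.25, 1.5, 2, 1.5.
Left endpoints: 1.5, 1.75, 2.25, 2.5, 4, 6.
f(1.5) = 4.375, f(1.75) = 5.984375, f(2.25) = 10.515625, f(2.5) = 13.625, f(4) = 50, f(6) = 172.
Sum = Σ Δu_i · f(u_i).
Sum = 385.15234375.

385.15234375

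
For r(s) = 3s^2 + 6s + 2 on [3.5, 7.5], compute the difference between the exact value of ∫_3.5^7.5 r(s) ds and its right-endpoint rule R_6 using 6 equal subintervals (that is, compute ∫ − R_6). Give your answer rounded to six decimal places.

Exact integral: ∫_3.5^7.5 r(s) ds = 519.
R_6 ≈ 571.88888889.
Error ≈ 519 − 571.88888889 ≈ -52.888889.

-52.888889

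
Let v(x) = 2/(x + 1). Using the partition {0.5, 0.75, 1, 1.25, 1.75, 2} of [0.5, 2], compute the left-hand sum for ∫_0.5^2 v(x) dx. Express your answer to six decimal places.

Subinterval widths: 0.25, 0.25, 0.25, 0.5, 0.25.
Left endpoints: 0.5, 0.75, 1, 1.25, 1.75.
v(0.5) = 4/3, v(0.75) = 8/7, v(1) = 1, v(1.25) = 8/9, v(1.75) = 8/11.
Sum = Σ Δx_i · v(x_i).
Sum ≈ 1.495310.

1.495310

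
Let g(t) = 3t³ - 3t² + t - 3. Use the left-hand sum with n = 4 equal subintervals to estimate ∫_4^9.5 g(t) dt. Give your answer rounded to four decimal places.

Δt = (9.5 − 4)/4 = 1.375.
Left endpoints: 4, 5.375, 6.75, 8.125.
g(4) = 145, g(5.375) = 195361/512, g(6.75) = 789.703125, g(8.125) = 725099/512.
Sum = Δt · [g(4) + g(5.375) + g(6.75) + g(8.125)].
Sum ≈ 3757.1553.

3757.1553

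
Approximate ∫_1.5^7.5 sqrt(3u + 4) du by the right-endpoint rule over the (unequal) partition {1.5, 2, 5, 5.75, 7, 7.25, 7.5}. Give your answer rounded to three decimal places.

Subinterval widths: 0.5, 3, 0.75, 1.25, 0.25, 0.25.
Right endpoints: 2, 5, 5.75, 7, 7.25, 7.5.
f(2) ≈ 3.162, f(5) ≈ 4.359, f(5.75) ≈ 4.610, f(7) ≈ 5.000, f(7.25) ≈ 5.074, f(7.5) ≈ 5.148.
Sum = Σ Δu_i · f(u_i).
Sum ≈ 26.921.

26.921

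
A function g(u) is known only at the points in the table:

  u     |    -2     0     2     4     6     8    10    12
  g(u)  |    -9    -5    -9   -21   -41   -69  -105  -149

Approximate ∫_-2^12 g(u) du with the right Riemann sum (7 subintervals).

-798

Δu = 2.
Sum = 2·[(-5) + (-9) + (-21) + (-41) + (-69) + (-105) + (-149)] = -798.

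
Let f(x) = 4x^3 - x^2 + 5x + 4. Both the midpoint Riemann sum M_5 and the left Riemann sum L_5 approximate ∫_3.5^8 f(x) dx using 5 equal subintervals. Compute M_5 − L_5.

769.2975

M_5 = 3916.2825.
L_5 = 3146.985.
M_5 − L_5 = 769.2975.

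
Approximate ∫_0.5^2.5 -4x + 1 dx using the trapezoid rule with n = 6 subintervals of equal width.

Δx = (2.5 − 0.5)/6 = 1/3.
f(0.5) = -1, f(5/6) = -7/3, f(7/6) = -11/3, f(1.5) = -5, f(11/6) = -19/3, f(13/6) = -23/3, f(2.5) = -9.
T_6 = (Δx/2)·[f(x_0) + 2f(x_1) + ... + 2f(x_{5}) + f(x_6)].
Sum = -10.

-10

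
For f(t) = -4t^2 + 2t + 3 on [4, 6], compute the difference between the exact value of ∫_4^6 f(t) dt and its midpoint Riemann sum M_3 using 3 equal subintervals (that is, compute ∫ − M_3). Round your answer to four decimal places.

Exact integral: ∫_4^6 f(t) dt ≈ -176.666667.
M_3 ≈ -176.370370.
Error ≈ -176.666667 − (-176.370370) ≈ -0.2963.

-0.2963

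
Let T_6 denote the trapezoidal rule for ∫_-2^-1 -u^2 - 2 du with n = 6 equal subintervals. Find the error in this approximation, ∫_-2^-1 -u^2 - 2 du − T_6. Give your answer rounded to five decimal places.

Exact integral: ∫_-2^-1 f(u) du ≈ -4.3333333.
T_6 ≈ -4.3379630.
Error ≈ -4.3333333 − (-4.3379630) ≈ 0.00463.

0.00463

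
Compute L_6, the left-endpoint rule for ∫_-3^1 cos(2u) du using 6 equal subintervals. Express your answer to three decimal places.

Δu = (1 − (-3))/6 = 2/3.
Left endpoints: -3, -7/3, -5/3, -1, -1/3, 1/3.
f(-3) ≈ 0.960, f(-7/3) ≈ -0.046, f(-5/3) ≈ -0.982, f(-1) ≈ -0.416, f(-1/3) ≈ 0.786, f(1/3) ≈ 0.786.
Sum = Δu · [f(-3) + f(-7/3) + f(-5/3) + ...].
Sum ≈ 0.726.

0.726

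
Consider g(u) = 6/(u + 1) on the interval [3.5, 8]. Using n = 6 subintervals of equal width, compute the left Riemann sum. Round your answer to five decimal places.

4.41926

Δu = (8 − 3.5)/6 = 0.75.
Left endpoints: 3.5, 4.25, 5, 5.75, 6.5, 7.25.
g(3.5) = 4/3, g(4.25) = 8/7, g(5) = 1, g(5.75) = 8/9, g(6.5) = 0.8, g(7.25) = 8/11.
Sum = Δu · [g(3.5) + g(4.25) + g(5) + ...].
Sum ≈ 4.41926.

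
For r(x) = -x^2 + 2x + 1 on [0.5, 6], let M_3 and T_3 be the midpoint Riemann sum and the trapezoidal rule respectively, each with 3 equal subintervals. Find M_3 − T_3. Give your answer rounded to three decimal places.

4.622

M_3 ≈ -29.16782.
T_3 ≈ -33.78935.
M_3 − T_3 ≈ 4.622.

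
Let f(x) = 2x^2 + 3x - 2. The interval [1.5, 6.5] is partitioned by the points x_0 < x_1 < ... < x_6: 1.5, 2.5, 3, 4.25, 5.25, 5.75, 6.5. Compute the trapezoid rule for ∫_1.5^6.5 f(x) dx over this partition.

232.375

Subinterval widths: 1, 0.5, 1.25, 1, 0.5, 0.75.
f(1.5) = 7, f(2.5) = 18, f(3) = 25, f(4.25) = 46.875, f(5.25) = 68.875, f(5.75) = 81.375, f(6.5) = 102.
On each subinterval the trapezoid contributes (Δx_i/2)·[f(x_{i-1}) + f(x_i)].
Sum = 232.375.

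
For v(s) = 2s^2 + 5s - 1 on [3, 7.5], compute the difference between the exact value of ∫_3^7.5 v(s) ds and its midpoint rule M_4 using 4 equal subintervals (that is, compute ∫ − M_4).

Exact integral: ∫_3^7.5 v(s) ds = 376.875.
M_4 = 375.92578125.
Error = 376.875 − 375.92578125 = 0.94921875.

0.94921875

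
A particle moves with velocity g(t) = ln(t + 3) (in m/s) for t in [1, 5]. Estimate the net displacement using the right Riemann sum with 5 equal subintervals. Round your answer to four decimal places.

7.3610

Δt = (5 − 1)/5 = 0.8.
Right endpoints: 1.8, 2.6, 3.4, 4.2, 5.
g(1.8) ≈ 1.5686, g(2.6) ≈ 1.7228, g(3.4) ≈ 1.8563, g(4.2) ≈ 1.9741, g(5) ≈ 2.0794.
Sum = Δt · [g(1.8) + g(2.6) + g(3.4) + g(4.2) + g(5)].
Sum ≈ 7.3610.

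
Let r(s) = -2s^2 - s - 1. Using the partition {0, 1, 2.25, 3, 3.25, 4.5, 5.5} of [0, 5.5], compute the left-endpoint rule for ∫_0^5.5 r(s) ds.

-99.25

Subinterval widths: 1, 1.25, 0.75, 0.25, 1.25, 1.
Left endpoints: 0, 1, 2.25, 3, 3.25, 4.5.
r(0) = -1, r(1) = -4, r(2.25) = -13.375, r(3) = -22, r(3.25) = -25.375, r(4.5) = -46.
Sum = Σ Δs_i · r(s_i).
Sum = -99.25.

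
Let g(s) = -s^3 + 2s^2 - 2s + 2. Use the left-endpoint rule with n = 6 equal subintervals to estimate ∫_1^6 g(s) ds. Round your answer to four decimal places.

-145.7523

Δs = (6 − 1)/6 = 5/6.
Left endpoints: 1, 11/6, 8/3, 3.5, 13/3, 31/6.
g(1) = 1, g(11/6) = -239/216, g(8/3) = -218/27, g(3.5) = -23.375, g(13/3) = -1363/27, g(31/6) = -20059/216.
Sum = Δs · [g(1) + g(11/6) + g(8/3) + ...].
Sum ≈ -145.7523.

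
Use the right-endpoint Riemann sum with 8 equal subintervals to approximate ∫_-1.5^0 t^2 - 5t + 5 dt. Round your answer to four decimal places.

13.3447

Δt = (0 − (-1.5))/8 = 0.1875.
Right endpoints: -1.3125, -1.125, -0.9375, -0.75, -0.5625, -0.375, -0.1875, 0.
f(-1.3125) = 13.28515625, f(-1.125) = 11.890625, f(-0.9375) = 10.56640625, f(-0.75) = 9.3125, f(-0.5625) = 8.12890625, f(-0.375) = 7.015625, f(-0.1875) = 5.97265625, f(0) = 5.
Sum = Δt · [f(-1.3125) + f(-1.125) + f(-0.9375) + ...].
Sum ≈ 13.3447.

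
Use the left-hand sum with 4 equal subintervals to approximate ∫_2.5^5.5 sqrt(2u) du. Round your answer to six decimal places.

8.022159

Δu = (5.5 − 2.5)/4 = 0.75.
Left endpoints: 2.5, 3.25, 4, 4.75.
f(2.5) ≈ 2.236068, f(3.25) ≈ 2.549510, f(4) ≈ 2.828427, f(4.75) ≈ 3.082207.
Sum = Δu · [f(2.5) + f(3.25) + f(4) + f(4.75)].
Sum ≈ 8.022159.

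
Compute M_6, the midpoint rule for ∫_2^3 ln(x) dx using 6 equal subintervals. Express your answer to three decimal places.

Δx = (3 − 2)/6 = 1/6.
Midpoints: 25/12, 2.25, 29/12, 31/12, 2.75, 35/12.
f(25/12) ≈ 0.734, f(2.25) ≈ 0.811, f(29/12) ≈ 0.882, f(31/12) ≈ 0.949, f(2.75) ≈ 1.012, f(35/12) ≈ 1.070.
Sum = Δx · [f(25/12) + f(2.25) + f(29/12) + ...].
Sum ≈ 0.910.

0.910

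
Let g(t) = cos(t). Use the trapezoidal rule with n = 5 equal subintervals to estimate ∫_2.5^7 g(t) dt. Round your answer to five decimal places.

0.05451

Δt = (7 − 2.5)/5 = 0.9.
g(2.5) ≈ -0.80114, g(3.4) ≈ -0.96680, g(4.3) ≈ -0.40080, g(5.2) ≈ 0.46852, g(6.1) ≈ 0.98327, g(7) ≈ 0.75390.
T_5 = (Δt/2)·[g(t_0) + 2g(t_1) + ... + 2g(t_{4}) + g(t_5)].
Sum ≈ 0.05451.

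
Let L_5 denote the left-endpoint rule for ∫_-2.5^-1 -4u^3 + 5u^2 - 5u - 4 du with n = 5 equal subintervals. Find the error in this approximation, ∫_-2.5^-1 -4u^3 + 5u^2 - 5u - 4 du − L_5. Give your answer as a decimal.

-14.4225

Exact integral: ∫_-2.5^-1 f(u) du = 69.5625.
L_5 = 83.985.
Error = 69.5625 − 83.985 = -14.4225.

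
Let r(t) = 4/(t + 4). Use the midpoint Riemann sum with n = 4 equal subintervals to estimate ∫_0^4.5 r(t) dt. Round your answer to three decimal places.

3.005

Δt = (4.5 − 0)/4 = 1.125.
Midpoints: 0.5625, 1.6875, 2.8125, 3.9375.
r(0.5625) = 64/73, r(1.6875) = 64/91, r(2.8125) = 64/109, r(3.9375) = 64/127.
Sum = Δt · [r(0.5625) + r(1.6875) + r(2.8125) + r(3.9375)].
Sum ≈ 3.005.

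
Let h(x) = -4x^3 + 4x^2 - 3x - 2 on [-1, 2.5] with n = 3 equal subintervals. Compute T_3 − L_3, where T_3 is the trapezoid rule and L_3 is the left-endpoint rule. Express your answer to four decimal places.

T_3 ≈ -34.740741.
L_3 ≈ -2.074074.
T_3 − L_3 ≈ -32.6667.

-32.6667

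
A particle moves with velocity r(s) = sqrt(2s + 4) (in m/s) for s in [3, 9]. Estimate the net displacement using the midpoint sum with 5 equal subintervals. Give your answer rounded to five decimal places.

Δs = (9 − 3)/5 = 1.2.
Midpoints: 3.6, 4.8, 6, 7.2, 8.4.
r(3.6) ≈ 3.34664, r(4.8) ≈ 3.68782, r(6) ≈ 4.00000, r(7.2) ≈ 4.28952, r(8.4) ≈ 4.56070.
Sum = Δs · [r(3.6) + r(4.8) + r(6) + r(7.2) + r(8.4)].
Sum ≈ 23.86162.

23.86162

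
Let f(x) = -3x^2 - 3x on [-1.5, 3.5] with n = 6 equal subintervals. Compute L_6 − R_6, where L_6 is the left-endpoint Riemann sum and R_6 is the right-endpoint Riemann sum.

37.5

L_6 ≈ -44.236111.
R_6 ≈ -81.736111.
L_6 − R_6 = 37.5.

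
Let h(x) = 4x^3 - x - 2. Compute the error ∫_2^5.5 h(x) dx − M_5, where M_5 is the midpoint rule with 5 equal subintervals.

6.43125

Exact integral: ∫_2^5.5 h(x) dx = 878.9375.
M_5 = 872.50625.
Error = 878.9375 − 872.50625 = 6.43125.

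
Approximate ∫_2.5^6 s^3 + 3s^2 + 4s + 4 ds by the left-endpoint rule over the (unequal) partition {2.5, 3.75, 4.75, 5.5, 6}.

Subinterval widths: 1.25, 1, 0.75, 0.5.
Left endpoints: 2.5, 3.75, 4.75, 5.5.
f(2.5) = 48.375, f(3.75) = 113.921875, f(4.75) = 197.859375, f(5.5) = 283.125.
Sum = Σ Δs_i · f(s_i).
Sum = 464.34765625.

464.34765625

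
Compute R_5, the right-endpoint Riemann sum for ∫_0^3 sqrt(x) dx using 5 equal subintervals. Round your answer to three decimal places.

3.896

Δx = (3 − 0)/5 = 0.6.
Right endpoints: 0.6, 1.2, 1.8, 2.4, 3.
f(0.6) ≈ 0.775, f(1.2) ≈ 1.095, f(1.8) ≈ 1.342, f(2.4) ≈ 1.549, f(3) ≈ 1.732.
Sum = Δx · [f(0.6) + f(1.2) + f(1.8) + f(2.4) + f(3)].
Sum ≈ 3.896.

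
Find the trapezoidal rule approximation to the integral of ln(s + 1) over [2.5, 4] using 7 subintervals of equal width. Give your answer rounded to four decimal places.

Δs = (4 − 2.5)/7 = 3/14.
f(2.5) ≈ 1.2528, f(19/7) ≈ 1.3122, f(41/14) ≈ 1.3683, f(22/7) ≈ 1.4214, f(47/14) ≈ 1.4718, f(25/7) ≈ 1.5198, f(53/14) ≈ 1.5656, f(4) ≈ 1.6094.
T_7 = (Δs/2)·[f(s_0) + 2f(s_1) + ... + 2f(s_{6}) + f(s_7)].
Sum ≈ 2.1622.

2.1622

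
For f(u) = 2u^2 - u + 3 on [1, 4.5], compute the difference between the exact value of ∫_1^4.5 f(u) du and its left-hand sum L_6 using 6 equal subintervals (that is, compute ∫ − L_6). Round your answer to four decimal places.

9.8113

Exact integral: ∫_1^4.5 f(u) du ≈ 60.958333.
L_6 ≈ 51.146991.
Error ≈ 60.958333 − 51.146991 ≈ 9.8113.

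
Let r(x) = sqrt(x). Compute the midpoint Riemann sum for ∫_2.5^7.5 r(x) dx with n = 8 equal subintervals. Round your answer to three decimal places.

11.060

Δx = (7.5 − 2.5)/8 = 0.625.
Midpoints: 2.8125, 3.4375, 4.0625, 4.6875, 5.3125, 5.9375, 6.5625, 7.1875.
r(2.8125) ≈ 1.677, r(3.4375) ≈ 1.854, r(4.0625) ≈ 2.016, r(4.6875) ≈ 2.165, r(5.3125) ≈ 2.305, r(5.9375) ≈ 2.437, r(6.5625) ≈ 2.562, r(7.1875) ≈ 2.681.
Sum = Δx · [r(2.8125) + r(3.4375) + r(4.0625) + ...].
Sum ≈ 11.060.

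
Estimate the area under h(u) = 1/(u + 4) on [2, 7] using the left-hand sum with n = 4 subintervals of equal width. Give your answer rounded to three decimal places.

Δu = (7 − 2)/4 = 1.25.
Left endpoints: 2, 3.25, 4.5, 5.75.
h(2) = 1/6, h(3.25) = 4/29, h(4.5) = 2/17, h(5.75) = 4/39.
Sum = Δu · [h(2) + h(3.25) + h(4.5) + h(5.75)].
Sum ≈ 0.656.

0.656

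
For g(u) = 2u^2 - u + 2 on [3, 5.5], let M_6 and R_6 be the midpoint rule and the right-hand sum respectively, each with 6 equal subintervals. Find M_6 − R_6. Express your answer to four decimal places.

-8.5503

M_6 ≈ 87.219329.
R_6 ≈ 95.769676.
M_6 − R_6 ≈ -8.5503.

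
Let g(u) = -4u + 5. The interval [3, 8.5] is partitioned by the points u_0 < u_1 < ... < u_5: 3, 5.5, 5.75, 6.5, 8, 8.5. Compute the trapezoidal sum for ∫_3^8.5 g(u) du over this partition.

Subinterval widths: 2.5, 0.25, 0.75, 1.5, 0.5.
g(3) = -7, g(5.5) = -17, g(5.75) = -18, g(6.5) = -21, g(8) = -27, g(8.5) = -29.
On each subinterval the trapezoid contributes (Δu_i/2)·[g(u_{i-1}) + g(u_i)].
Sum = -99.

-99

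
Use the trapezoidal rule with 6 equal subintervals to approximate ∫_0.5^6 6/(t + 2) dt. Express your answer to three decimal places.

7.039

Δt = (6 − 0.5)/6 = 11/12.
f(0.5) = 2.4, f(17/12) = 72/41, f(7/3) = 18/13, f(3.25) = 8/7, f(25/6) = 36/37, f(61/12) = 72/85, f(6) = 0.75.
T_6 = (Δt/2)·[f(t_0) + 2f(t_1) + ... + 2f(t_{5}) + f(t_6)].
Sum ≈ 7.039.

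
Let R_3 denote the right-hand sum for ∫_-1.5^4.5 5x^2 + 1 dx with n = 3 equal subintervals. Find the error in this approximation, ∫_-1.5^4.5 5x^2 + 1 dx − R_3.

-110

Exact integral: ∫_-1.5^4.5 f(x) dx = 163.5.
R_3 = 273.5.
Error = 163.5 − 273.5 = -110.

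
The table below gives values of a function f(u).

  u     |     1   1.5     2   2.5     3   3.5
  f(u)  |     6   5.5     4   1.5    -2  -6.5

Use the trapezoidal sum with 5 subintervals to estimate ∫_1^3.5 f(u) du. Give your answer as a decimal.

4.375

Δu = 0.5.
T_5 = (0.5/2)·[6 + 2·5.5 + 2·4 + 2·1.5 + 2·(-2) + (-6.5)] = 4.375.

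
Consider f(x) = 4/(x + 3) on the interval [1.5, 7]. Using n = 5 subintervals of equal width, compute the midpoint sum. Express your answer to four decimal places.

3.1862

Δx = (7 − 1.5)/5 = 1.1.
Midpoints: 2.05, 3.15, 4.25, 5.35, 6.45.
f(2.05) = 80/101, f(3.15) = 80/123, f(4.25) = 16/29, f(5.35) = 80/167, f(6.45) = 80/189.
Sum = Δx · [f(2.05) + f(3.15) + f(4.25) + f(5.35) + f(6.45)].
Sum ≈ 3.1862.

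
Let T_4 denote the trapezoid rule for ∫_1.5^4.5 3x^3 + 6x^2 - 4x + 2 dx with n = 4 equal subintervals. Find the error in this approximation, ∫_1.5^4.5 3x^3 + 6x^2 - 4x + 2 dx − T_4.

-9.28125

Exact integral: ∫_1.5^4.5 f(x) dx = 449.25.
T_4 = 458.53125.
Error = 449.25 − 458.53125 = -9.28125.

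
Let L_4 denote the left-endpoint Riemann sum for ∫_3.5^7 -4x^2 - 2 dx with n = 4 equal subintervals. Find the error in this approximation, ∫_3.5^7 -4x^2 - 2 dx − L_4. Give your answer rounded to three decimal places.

-62.526

Exact integral: ∫_3.5^7 f(x) dx ≈ -407.16667.
L_4 = -344.640625.
Error ≈ -407.16667 − (-344.640625) ≈ -62.526.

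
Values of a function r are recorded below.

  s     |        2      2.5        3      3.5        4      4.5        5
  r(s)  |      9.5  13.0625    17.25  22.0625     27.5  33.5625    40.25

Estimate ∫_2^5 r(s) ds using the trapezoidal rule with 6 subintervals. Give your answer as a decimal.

69.15625

Δs = 0.5.
T_6 = (0.5/2)·[9.5 + 2·13.0625 + 2·17.25 + 2·22.0625 + 2·27.5 + 2·33.5625 + 40.25] = 69.15625.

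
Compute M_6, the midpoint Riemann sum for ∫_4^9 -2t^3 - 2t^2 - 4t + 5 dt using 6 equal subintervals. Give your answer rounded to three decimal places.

Δt = (9 − 4)/6 = 5/6.
Midpoints: 53/12, 5.25, 73/12, 83/12, 7.75, 103/12.
f(53/12) = -193529/864, f(5.25) = -360.53125, f(73/12) = -469669/864, f(83/12) = -674039/864, f(7.75) = -1077.09375, f(103/12) = -1245379/864.
Sum = Δt · [f(53/12) + f(5.25) + f(73/12) + ...].
Sum ≈ -3688.970.

-3688.970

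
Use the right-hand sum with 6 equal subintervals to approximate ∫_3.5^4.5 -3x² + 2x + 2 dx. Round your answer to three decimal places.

Δx = (4.5 − 3.5)/6 = 1/6.
Right endpoints: 11/3, 23/6, 4, 25/6, 13/3, 4.5.
f(11/3) = -31, f(23/6) = -413/12, f(4) = -38, f(25/6) = -41.75, f(13/3) = -137/3, f(4.5) = -49.75.
Sum = Δx · [f(11/3) + f(23/6) + f(4) + ...].
Sum ≈ -40.097.

-40.097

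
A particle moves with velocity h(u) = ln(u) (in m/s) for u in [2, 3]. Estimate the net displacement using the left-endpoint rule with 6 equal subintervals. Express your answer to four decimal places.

Δu = (3 − 2)/6 = 1/6.
Left endpoints: 2, 13/6, 7/3, 2.5, 8/3, 17/6.
h(2) ≈ 0.6931, h(13/6) ≈ 0.7732, h(7/3) ≈ 0.8473, h(2.5) ≈ 0.9163, h(8/3) ≈ 0.9808, h(17/6) ≈ 1.0415.
Sum = Δu · [h(2) + h(13/6) + h(7/3) + ...].
Sum ≈ 0.8754.

0.8754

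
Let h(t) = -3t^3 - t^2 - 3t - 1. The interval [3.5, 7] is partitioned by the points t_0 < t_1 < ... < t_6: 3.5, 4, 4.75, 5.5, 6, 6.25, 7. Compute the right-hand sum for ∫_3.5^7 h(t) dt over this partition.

Subinterval widths: 0.5, 0.75, 0.75, 0.5, 0.25, 0.75.
Right endpoints: 4, 4.75, 5.5, 6, 6.25, 7.
h(4) = -221, h(4.75) = -359.328125, h(5.5) = -546.875, h(6) = -703, h(6.25) = -791.234375, h(7) = -1100.
Sum = Σ Δt_i · h(t_i).
Sum = -2164.4609375.

-2164.4609375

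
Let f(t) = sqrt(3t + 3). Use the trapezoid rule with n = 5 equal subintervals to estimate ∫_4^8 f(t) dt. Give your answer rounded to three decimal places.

Δt = (8 − 4)/5 = 0.8.
f(4) ≈ 3.873, f(4.8) ≈ 4.171, f(5.6) ≈ 4.450, f(6.4) ≈ 4.712, f(7.2) ≈ 4.960, f(8) ≈ 5.196.
T_5 = (Δt/2)·[f(t_0) + 2f(t_1) + ... + 2f(t_{4}) + f(t_5)].
Sum ≈ 18.262.

18.262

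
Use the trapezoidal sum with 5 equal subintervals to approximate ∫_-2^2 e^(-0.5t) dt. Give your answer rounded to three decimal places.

Δt = (2 − (-2))/5 = 0.8.
f(-2) ≈ 2.718, f(-1.2) ≈ 1.822, f(-0.4) ≈ 1.221, f(0.4) ≈ 0.819, f(1.2) ≈ 0.549, f(2) ≈ 0.368.
T_5 = (Δt/2)·[f(t_0) + 2f(t_1) + ... + 2f(t_{4}) + f(t_5)].
Sum ≈ 4.763.

4.763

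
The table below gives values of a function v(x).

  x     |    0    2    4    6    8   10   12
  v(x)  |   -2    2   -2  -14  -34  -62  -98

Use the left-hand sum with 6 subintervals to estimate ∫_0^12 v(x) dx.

-224

Δx = 2.
Sum = 2·[(-2) + 2 + (-2) + (-14) + (-34) + (-62)] = -224.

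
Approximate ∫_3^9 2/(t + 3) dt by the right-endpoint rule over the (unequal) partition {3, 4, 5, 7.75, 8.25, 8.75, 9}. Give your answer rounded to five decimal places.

Subinterval widths: 1, 1, 2.75, 0.5, 0.5, 0.25.
Right endpoints: 4, 5, 7.75, 8.25, 8.75, 9.
f(4) = 2/7, f(5) = 0.25, f(7.75) = 8/43, f(8.25) = 8/45, f(8.75) = 8/47, f(9) = 1/6.
Sum = Σ Δt_i · f(t_i).
Sum ≈ 1.26300.

1.26300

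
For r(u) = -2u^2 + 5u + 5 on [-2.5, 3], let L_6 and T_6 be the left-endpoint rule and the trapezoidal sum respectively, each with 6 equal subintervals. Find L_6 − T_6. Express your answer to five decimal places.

L_6 ≈ -5.6655093.
T_6 ≈ 4.4178241.
L_6 − T_6 ≈ -10.08333.

-10.08333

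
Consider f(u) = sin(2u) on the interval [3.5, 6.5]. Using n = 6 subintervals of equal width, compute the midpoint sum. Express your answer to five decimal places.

Δu = (6.5 − 3.5)/6 = 0.5.
Midpoints: 3.75, 4.25, 4.75, 5.25, 5.75, 6.25.
f(3.75) ≈ 0.93800, f(4.25) ≈ 0.79849, f(4.75) ≈ -0.07515, f(5.25) ≈ -0.87970, f(5.75) ≈ -0.87545, f(6.25) ≈ -0.06632.
Sum = Δu · [f(3.75) + f(4.25) + f(4.75) + ...].
Sum ≈ -0.08007.

-0.08007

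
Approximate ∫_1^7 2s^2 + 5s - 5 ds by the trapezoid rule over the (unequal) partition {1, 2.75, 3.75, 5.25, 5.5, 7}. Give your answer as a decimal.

Subinterval widths: 1.75, 1, 1.5, 0.25, 1.5.
f(1) = 2, f(2.75) = 23.875, f(3.75) = 41.875, f(5.25) = 76.375, f(5.5) = 83, f(7) = 128.
On each subinterval the trapezoid contributes (Δs_i/2)·[f(s_{i-1}) + f(s_i)].
Sum = 322.375.

322.375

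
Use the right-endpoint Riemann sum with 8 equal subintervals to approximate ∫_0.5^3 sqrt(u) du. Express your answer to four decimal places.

3.3852

Δu = (3 − 0.5)/8 = 0.3125.
Right endpoints: 0.8125, 1.125, 1.4375, 1.75, 2.0625, 2.375, 2.6875, 3.
f(0.8125) ≈ 0.9014, f(1.125) ≈ 1.0607, f(1.4375) ≈ 1.1990, f(1.75) ≈ 1.3229, f(2.0625) ≈ 1.4361, f(2.375) ≈ 1.5411, f(2.6875) ≈ 1.6394, f(3) ≈ 1.7321.
Sum = Δu · [f(0.8125) + f(1.125) + f(1.4375) + ...].
Sum ≈ 3.3852.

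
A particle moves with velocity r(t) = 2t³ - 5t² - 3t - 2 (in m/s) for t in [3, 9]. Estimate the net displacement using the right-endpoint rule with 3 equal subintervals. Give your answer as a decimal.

3100

Δt = (9 − 3)/3 = 2.
Right endpoints: 5, 7, 9.
r(5) = 108, r(7) = 418, r(9) = 1024.
Sum = Δt · [r(5) + r(7) + r(9)].
Sum = 3100.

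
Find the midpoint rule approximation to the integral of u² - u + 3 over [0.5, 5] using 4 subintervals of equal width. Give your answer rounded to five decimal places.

Δu = (5 − 0.5)/4 = 1.125.
Midpoints: 1.0625, 2.1875, 3.3125, 4.4375.
f(1.0625) = 3.06640625, f(2.1875) = 5.59765625, f(3.3125) = 10.66015625, f(4.4375) = 18.25390625.
Sum = Δu · [f(1.0625) + f(2.1875) + f(3.3125) + f(4.4375)].
Sum ≈ 42.27539.

42.27539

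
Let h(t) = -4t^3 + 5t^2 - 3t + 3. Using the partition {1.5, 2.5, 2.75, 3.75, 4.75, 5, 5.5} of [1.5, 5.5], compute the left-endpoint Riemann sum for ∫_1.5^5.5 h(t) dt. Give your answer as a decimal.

Subinterval widths: 1, 0.25, 1, 1, 0.25, 0.5.
Left endpoints: 1.5, 2.5, 2.75, 3.75, 4.75, 5.
h(1.5) = -3.75, h(2.5) = -35.75, h(2.75) = -50.625, h(3.75) = -148.875, h(4.75) = -327.125, h(5) = -387.
Sum = Σ Δt_i · h(t_i).
Sum = -487.46875.

-487.46875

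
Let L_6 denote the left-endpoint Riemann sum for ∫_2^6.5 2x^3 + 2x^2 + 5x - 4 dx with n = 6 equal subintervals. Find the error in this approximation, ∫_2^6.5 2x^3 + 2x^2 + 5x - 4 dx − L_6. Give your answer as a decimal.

Exact integral: ∫_2^6.5 f(x) dx = 1139.90625.
L_6 = 914.4140625.
Error = 1139.90625 − 914.4140625 = 225.4921875.

225.4921875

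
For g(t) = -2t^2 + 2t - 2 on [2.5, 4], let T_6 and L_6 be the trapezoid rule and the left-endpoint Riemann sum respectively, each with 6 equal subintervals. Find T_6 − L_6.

T_6 = -25.53125.
L_6 = -23.46875.
T_6 − L_6 = -2.0625.

-2.0625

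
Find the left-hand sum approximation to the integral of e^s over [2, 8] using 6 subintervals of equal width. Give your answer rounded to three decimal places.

Δs = (8 − 2)/6 = 1.
Left endpoints: 2, 3, 4, 5, 6, 7.
f(2) ≈ 7.389, f(3) ≈ 20.086, f(4) ≈ 54.598, f(5) ≈ 148.413, f(6) ≈ 403.429, f(7) ≈ 1096.633.
Sum = Δs · [f(2) + f(3) + f(4) + ...].
Sum ≈ 1730.548.

1730.548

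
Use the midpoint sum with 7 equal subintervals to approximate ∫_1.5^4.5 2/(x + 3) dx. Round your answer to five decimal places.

1.02117

Δx = (4.5 − 1.5)/7 = 3/7.
Midpoints: 12/7, 15/7, 18/7, 3, 24/7, 27/7, 30/7.
f(12/7) = 14/33, f(15/7) = 7/18, f(18/7) = 14/39, f(3) = 1/3, f(24/7) = 14/45, f(27/7) = 7/24, f(30/7) = 14/51.
Sum = Δx · [f(12/7) + f(15/7) + f(18/7) + ...].
Sum ≈ 1.02117.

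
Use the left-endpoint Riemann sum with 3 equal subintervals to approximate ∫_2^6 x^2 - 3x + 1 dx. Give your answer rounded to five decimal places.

Δx = (6 − 2)/3 = 4/3.
Left endpoints: 2, 10/3, 14/3.
f(2) = -1, f(10/3) = 19/9, f(14/3) = 79/9.
Sum = Δx · [f(2) + f(10/3) + f(14/3)].
Sum ≈ 13.18519.

13.18519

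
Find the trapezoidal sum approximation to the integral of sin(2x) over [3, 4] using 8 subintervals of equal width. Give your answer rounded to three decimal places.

Δx = (4 − 3)/8 = 0.125.
f(3) ≈ -0.279, f(3.125) ≈ -0.033, f(3.25) ≈ 0.215, f(3.375) ≈ 0.450, f(3.5) ≈ 0.657, f(3.625) ≈ 0.823, f(3.75) ≈ 0.938, f(3.875) ≈ 0.995, f(4) ≈ 0.989.
T_8 = (Δx/2)·[f(x_0) + 2f(x_1) + ... + 2f(x_{7}) + f(x_8)].
Sum ≈ 0.550.

0.550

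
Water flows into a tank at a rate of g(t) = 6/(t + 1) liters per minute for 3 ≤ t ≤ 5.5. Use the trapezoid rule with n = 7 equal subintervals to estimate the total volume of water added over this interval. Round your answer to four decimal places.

Δt = (5.5 − 3)/7 = 5/14.
g(3) = 1.5, g(47/14) = 84/61, g(26/7) = 14/11, g(57/14) = 84/71, g(31/7) = 21/19, g(67/14) = 28/27, g(36/7) = 42/43, g(5.5) = 12/13.
T_7 = (Δt/2)·[g(t_0) + 2g(t_1) + ... + 2g(t_{6}) + g(t_7)].
Sum ≈ 2.9155.

2.9155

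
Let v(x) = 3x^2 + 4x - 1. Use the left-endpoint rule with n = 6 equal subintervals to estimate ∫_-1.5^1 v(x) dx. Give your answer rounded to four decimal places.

Δx = (1 − (-1.5))/6 = 5/12.
Left endpoints: -1.5, -13/12, -2/3, -0.25, 1/6, 7/12.
v(-1.5) = -0.25, v(-13/12) = -1.8125, v(-2/3) = -7/3, v(-0.25) = -1.8125, v(1/6) = -0.25, v(7/12) = 113/48.
Sum = Δx · [v(-1.5) + v(-13/12) + v(-2/3) + ...].
Sum ≈ -1.7101.

-1.7101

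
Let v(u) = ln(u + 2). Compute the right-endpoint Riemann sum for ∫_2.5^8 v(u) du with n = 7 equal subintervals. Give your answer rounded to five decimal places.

Δu = (8 − 2.5)/7 = 11/14.
Right endpoints: 23/7, 57/14, 34/7, 79/14, 45/7, 101/14, 8.
v(23/7) ≈ 1.66501, v(57/14) ≈ 1.80359, v(34/7) ≈ 1.92529, v(79/14) ≈ 2.03377, v(45/7) ≈ 2.13163, v(101/14) ≈ 2.22076, v(8) ≈ 2.30259.
Sum = Δu · [v(23/7) + v(57/14) + v(34/7) + ...].
Sum ≈ 11.06492.

11.06492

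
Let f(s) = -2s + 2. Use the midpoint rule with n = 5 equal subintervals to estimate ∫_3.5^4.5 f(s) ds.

Δs = (4.5 − 3.5)/5 = 0.2.
Midpoints: 3.6, 3.8, 4, 4.2, 4.4.
f(3.6) = -5.2, f(3.8) = -5.6, f(4) = -6, f(4.2) = -6.4, f(4.4) = -6.8.
Sum = Δs · [f(3.6) + f(3.8) + f(4) + f(4.2) + f(4.4)].
Sum = -6.

-6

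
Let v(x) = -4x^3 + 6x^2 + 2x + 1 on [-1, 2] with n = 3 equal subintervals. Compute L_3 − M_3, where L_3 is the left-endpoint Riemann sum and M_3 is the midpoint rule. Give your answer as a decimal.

6

L_3 = 15.
M_3 = 9.
L_3 − M_3 = 6.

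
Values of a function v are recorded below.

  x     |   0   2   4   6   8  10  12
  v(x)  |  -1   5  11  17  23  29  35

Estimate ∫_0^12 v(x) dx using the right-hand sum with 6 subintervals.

240

Δx = 2.
Sum = 2·[5 + 11 + 17 + 23 + 29 + 35] = 240.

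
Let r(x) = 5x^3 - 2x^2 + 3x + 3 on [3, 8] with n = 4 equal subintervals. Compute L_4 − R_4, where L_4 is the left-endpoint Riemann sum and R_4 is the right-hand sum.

-2912.5

L_4 = 3441.484375.
R_4 = 6353.984375.
L_4 − R_4 = -2912.5.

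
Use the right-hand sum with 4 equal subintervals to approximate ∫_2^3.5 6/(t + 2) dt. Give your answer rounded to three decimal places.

1.836

Δt = (3.5 − 2)/4 = 0.375.
Right endpoints: 2.375, 2.75, 3.125, 3.5.
f(2.375) = 48/35, f(2.75) = 24/19, f(3.125) = 48/41, f(3.5) = 12/11.
Sum = Δt · [f(2.375) + f(2.75) + f(3.125) + f(3.5)].
Sum ≈ 1.836.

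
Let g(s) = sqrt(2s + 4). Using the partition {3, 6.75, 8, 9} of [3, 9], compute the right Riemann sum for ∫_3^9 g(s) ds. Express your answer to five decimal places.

Subinterval widths: 3.75, 1.25, 1.
Right endpoints: 6.75, 8, 9.
g(6.75) ≈ 4.18330, g(8) ≈ 4.47214, g(9) ≈ 4.69042.
Sum = Σ Δs_i · g(s_i).
Sum ≈ 25.96796.

25.96796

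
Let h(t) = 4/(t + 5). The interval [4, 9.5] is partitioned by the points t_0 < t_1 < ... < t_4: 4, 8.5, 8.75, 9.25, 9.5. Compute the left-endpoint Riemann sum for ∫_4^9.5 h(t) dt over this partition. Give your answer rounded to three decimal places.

Subinterval widths: 4.5, 0.25, 0.5, 0.25.
Left endpoints: 4, 8.5, 8.75, 9.25.
h(4) = 4/9, h(8.5) = 8/27, h(8.75) = 16/55, h(9.25) = 16/57.
Sum = Σ Δt_i · h(t_i).
Sum ≈ 2.290.

2.290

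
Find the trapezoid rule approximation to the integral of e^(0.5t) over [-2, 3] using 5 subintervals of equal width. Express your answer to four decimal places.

8.3983

Δt = (3 − (-2))/5 = 1.
f(-2) ≈ 0.3679, f(-1) ≈ 0.6065, f(0) ≈ 1.0000, f(1) ≈ 1.6487, f(2) ≈ 2.7183, f(3) ≈ 4.4817.
T_5 = (Δt/2)·[f(t_0) + 2f(t_1) + ... + 2f(t_{4}) + f(t_5)].
Sum ≈ 8.3983.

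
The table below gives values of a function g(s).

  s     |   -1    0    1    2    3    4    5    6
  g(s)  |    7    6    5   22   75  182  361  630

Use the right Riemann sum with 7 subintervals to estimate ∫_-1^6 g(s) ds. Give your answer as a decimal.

Δs = 1.
Sum = 1·[6 + 5 + 22 + 75 + 182 + 361 + 630] = 1281.

1281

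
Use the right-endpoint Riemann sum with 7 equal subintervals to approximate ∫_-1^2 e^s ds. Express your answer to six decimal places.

Δs = (2 − (-1))/7 = 3/7.
Right endpoints: -4/7, -1/7, 2/7, 5/7, 8/7, 11/7, 2.
f(-4/7) ≈ 0.564718, f(-1/7) ≈ 0.866878, f(2/7) ≈ 1.330712, f(5/7) ≈ 2.042727, f(8/7) ≈ 3.135715, f(11/7) ≈ 4.813520, f(2) ≈ 7.389056.
Sum = Δs · [f(-4/7) + f(-1/7) + f(2/7) + ...].
Sum ≈ 8.632854.

8.632854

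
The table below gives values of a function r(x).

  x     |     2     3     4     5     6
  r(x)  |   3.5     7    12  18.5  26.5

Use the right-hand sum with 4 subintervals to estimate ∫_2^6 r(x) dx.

Δx = 1.
Sum = 1·[7 + 12 + 18.5 + 26.5] = 64.

64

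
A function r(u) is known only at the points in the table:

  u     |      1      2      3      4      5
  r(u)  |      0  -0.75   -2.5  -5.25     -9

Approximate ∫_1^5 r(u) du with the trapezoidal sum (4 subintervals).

Δu = 1.
T_4 = (1/2)·[0 + 2·(-0.75) + 2·(-2.5) + 2·(-5.25) + (-9)] = -13.

-13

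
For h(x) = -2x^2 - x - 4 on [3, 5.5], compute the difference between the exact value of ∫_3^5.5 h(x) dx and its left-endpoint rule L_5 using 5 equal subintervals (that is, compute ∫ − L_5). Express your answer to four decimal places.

-11.0417

Exact integral: ∫_3^5.5 h(x) dx ≈ -113.541667.
L_5 = -102.5.
Error ≈ -113.541667 − (-102.5) ≈ -11.0417.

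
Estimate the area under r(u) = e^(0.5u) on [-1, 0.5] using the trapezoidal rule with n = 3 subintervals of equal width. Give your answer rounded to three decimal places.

1.362

Δu = (0.5 − (-1))/3 = 0.5.
r(-1) ≈ 0.607, r(-0.5) ≈ 0.779, r(0) ≈ 1.000, r(0.5) ≈ 1.284.
T_3 = (Δu/2)·[r(u_0) + 2r(u_1) + 2r(u_2) + r(u_3)].
Sum ≈ 1.362.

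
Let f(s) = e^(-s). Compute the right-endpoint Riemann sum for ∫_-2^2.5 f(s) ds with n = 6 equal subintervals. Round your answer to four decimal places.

4.9062

Δs = (2.5 − (-2))/6 = 0.75.
Right endpoints: -1.25, -0.5, 0.25, 1, 1.75, 2.5.
f(-1.25) ≈ 3.4903, f(-0.5) ≈ 1.6487, f(0.25) ≈ 0.7788, f(1) ≈ 0.3679, f(1.75) ≈ 0.1738, f(2.5) ≈ 0.0821.
Sum = Δs · [f(-1.25) + f(-0.5) + f(0.25) + ...].
Sum ≈ 4.9062.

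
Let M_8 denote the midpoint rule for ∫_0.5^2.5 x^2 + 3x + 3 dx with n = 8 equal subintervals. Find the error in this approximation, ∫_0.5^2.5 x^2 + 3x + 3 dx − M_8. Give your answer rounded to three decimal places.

0.010

Exact integral: ∫_0.5^2.5 f(x) dx ≈ 20.16667.
M_8 = 20.15625.
Error ≈ 20.16667 − 20.15625 ≈ 0.010.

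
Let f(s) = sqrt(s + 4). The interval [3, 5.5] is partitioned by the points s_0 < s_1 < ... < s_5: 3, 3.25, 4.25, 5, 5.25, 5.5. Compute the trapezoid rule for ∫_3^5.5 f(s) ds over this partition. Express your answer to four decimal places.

7.1725

Subinterval widths: 0.25, 1, 0.75, 0.25, 0.25.
f(3) ≈ 2.6458, f(3.25) ≈ 2.6926, f(4.25) ≈ 2.8723, f(5) ≈ 3.0000, f(5.25) ≈ 3.0414, f(5.5) ≈ 3.0822.
On each subinterval the trapezoid contributes (Δs_i/2)·[f(s_{i-1}) + f(s_i)].
Sum ≈ 7.1725.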